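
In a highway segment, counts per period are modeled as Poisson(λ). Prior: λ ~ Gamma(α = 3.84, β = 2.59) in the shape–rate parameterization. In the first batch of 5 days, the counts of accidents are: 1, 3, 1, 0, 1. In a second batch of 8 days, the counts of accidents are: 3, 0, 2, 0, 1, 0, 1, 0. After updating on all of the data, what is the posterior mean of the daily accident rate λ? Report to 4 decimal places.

With a Gamma(shape α, rate β) prior, the Poisson likelihood is conjugate: the posterior is Gamma(α + ΣXᵢ, β + n).
Batch 1: sum of counts S = 6 over n = 5 days.
After batch 1: Gamma(α+S, β+n) = Gamma(3.84+6, 2.59+5) = Gamma(9.84, 7.59).
Batch 2: sum of counts S = 7 over n = 8 days.
After batch 2: Gamma(α+S, β+n) = Gamma(9.84+7, 7.59+8) = Gamma(16.84, 15.59).
Posterior mean = α/β = 16.84/15.59 = 1.0802.

1.0802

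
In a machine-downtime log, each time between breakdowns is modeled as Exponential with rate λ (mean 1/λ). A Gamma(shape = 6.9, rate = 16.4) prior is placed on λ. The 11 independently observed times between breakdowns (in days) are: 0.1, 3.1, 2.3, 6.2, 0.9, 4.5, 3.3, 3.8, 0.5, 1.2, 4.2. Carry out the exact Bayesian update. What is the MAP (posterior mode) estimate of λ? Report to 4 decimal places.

0.3634

With a Gamma(shape α, rate β) prior on the exponential rate λ, the posterior after n observations with total T = Σxᵢ is Gamma(α+n, β+T).
Sum of observations T = 30.1 days; n = 11.
Posterior: Gamma(6.9+11, 16.4+30.1) = Gamma(17.9, 46.5).
Mode = (α−1)/β = 0.3634.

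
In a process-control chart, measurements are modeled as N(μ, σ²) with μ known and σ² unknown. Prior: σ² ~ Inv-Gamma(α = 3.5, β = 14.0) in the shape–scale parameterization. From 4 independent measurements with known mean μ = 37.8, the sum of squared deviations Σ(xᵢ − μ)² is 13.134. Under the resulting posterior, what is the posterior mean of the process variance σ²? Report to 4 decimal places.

4.5704

With known mean μ and an Inverse-Gamma(α, β) prior on σ², the Normal likelihood is conjugate: posterior is Inv-Gamma(α + n/2, β + Σ(xᵢ−μ)²/2).
Posterior: Inv-Gamma(3.5 + 4/2, 14.0 + 13.134/2) = Inv-Gamma(5.50, 20.5670).
E[σ²|data] = β/(α−1) = 20.5670/4.50 = 4.5704.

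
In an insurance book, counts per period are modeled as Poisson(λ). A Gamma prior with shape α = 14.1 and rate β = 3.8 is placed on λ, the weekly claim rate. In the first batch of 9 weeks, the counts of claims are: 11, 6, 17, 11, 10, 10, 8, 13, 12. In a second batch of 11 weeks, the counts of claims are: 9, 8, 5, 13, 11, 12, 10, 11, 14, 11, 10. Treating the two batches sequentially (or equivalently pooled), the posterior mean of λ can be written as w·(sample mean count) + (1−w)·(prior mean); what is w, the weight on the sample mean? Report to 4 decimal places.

With a Gamma(shape α, rate β) prior, the Poisson likelihood is conjugate: the posterior is Gamma(α + ΣXᵢ, β + n).
Total number of weeks: n = 9 + 11 = 20.
Posterior mean = (α₀+S)/(β₀+n) = [n/(β₀+n)]·(S/n) + [β₀/(β₀+n)]·(α₀/β₀), so only n and β₀ enter the weight.
Weight on data w = n/(β₀+n) = 20/(3.8+20) = 20/23.8 = 0.8403.

0.8403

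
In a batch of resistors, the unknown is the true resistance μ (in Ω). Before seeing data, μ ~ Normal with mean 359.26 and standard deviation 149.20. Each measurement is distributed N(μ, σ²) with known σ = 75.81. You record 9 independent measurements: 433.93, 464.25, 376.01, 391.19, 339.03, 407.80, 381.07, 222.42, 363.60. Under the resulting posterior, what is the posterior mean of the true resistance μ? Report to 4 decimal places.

For Normal data with known variance σ², a Normal(μ₀, σ₀²) prior on μ is conjugate. Posterior precision = 1/σ₀² + n/σ²; posterior mean is the precision-weighted average of μ₀ and x̄.
Σxᵢ = 433.93 + 464.25 + 376.01 + 391.19 + 339.03 + 407.80 + 381.07 + 222.42 + 363.60 = 3379.3, so n·x̄ = 3379.3.
σ₀² = 149.20² = 22260.64, σ² = 75.81² = 5747.1561; σ² + n·σ₀² = 5747.1561 + 9·22260.64 = 206092.9161.
Posterior mean = (μ₀/σ₀² + n·x̄/σ²)/(1/σ₀² + n/σ²) = (σ²·μ₀ + σ₀²·n·x̄)/(σ² + n·σ₀²) = (5747.1561·359.26 + 22260.64·3379.3)/206092.9161 = 77290104.052486/206092.9161 = 375.0255.

375.0255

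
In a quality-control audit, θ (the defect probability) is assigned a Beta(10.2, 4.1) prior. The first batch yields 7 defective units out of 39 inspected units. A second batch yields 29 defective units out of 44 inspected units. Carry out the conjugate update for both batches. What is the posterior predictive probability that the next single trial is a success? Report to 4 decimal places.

The Beta prior is conjugate to a Binomial/Bernoulli likelihood; the update adds successes to α and failures to β.
After batch 1: Beta(10.2+7, 4.1+32) = Beta(17.2, 36.1).
After batch 2: Beta(17.2+29, 36.1+15) = Beta(46.2, 51.1).
For a single future Bernoulli trial, P(success | data) = α/(α+β) = 0.4748.

0.4748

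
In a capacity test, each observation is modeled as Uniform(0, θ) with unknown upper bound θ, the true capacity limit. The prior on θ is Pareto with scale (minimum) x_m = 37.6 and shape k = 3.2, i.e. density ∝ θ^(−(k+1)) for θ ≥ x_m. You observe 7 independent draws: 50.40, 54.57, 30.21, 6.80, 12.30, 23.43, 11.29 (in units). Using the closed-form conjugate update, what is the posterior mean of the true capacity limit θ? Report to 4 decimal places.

60.5015

A Pareto(scale x_m, shape k) prior on the upper bound θ of Uniform(0, θ) is conjugate: posterior is Pareto(max(x_m, max xᵢ), k + n).
Sample maximum = 54.57; prior scale x_m = 37.6 → posterior scale = max = 54.57.
Posterior shape = 3.2 + 7 = 10.2.
E[θ|data] = k·x_m/(k−1) = 10.2·54.57/9.2 = 60.5015.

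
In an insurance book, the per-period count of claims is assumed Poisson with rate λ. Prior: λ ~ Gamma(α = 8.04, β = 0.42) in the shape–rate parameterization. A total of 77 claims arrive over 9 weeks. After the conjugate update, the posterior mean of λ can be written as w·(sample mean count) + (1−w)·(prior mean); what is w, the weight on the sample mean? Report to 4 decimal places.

0.9554

With a Gamma(shape α, rate β) prior, the Poisson likelihood is conjugate: the posterior is Gamma(α + ΣXᵢ, β + n).
Posterior mean = (α₀+S)/(β₀+n) = [n/(β₀+n)]·(S/n) + [β₀/(β₀+n)]·(α₀/β₀), so only n and β₀ enter the weight.
Weight on data w = n/(β₀+n) = 9/(0.42+9) = 9/9.42 = 0.9554.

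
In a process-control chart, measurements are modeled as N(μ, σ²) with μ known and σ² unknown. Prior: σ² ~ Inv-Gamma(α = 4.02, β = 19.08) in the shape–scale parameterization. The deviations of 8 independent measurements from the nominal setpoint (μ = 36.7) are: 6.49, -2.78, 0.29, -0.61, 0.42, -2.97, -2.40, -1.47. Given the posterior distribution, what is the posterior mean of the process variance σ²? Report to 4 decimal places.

With known mean μ and an Inverse-Gamma(α, β) prior on σ², the Normal likelihood is conjugate: posterior is Inv-Gamma(α + n/2, β + Σ(xᵢ−μ)²/2).
Σ(xᵢ−μ)² = (6.49)² + (-2.78)² + (0.29)² + (-0.61)² + (0.42)² + (-2.97)² + (-2.40)² + (-1.47)² = 67.2229.
Posterior: Inv-Gamma(4.02 + 8/2, 19.08 + 67.2229/2) = Inv-Gamma(8.02, 52.69145).
E[σ²|data] = β/(α−1) = 52.69145/7.02 = 7.5059.

7.5059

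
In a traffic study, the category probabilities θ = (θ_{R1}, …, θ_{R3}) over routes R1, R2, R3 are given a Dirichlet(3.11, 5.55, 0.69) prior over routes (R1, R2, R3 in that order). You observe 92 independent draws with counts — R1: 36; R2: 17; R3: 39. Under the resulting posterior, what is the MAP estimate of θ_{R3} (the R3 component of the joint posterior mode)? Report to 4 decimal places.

0.3934

The Dirichlet prior is conjugate to the Multinomial likelihood: each posterior αⱼ = prior αⱼ + observed count nⱼ.
Posterior concentration: (39.11, 22.55, 39.69), total = 101.35.
Joint mode component: (α_{R3}−1)/(Σα−K) = 38.69/98.35 = 0.3934.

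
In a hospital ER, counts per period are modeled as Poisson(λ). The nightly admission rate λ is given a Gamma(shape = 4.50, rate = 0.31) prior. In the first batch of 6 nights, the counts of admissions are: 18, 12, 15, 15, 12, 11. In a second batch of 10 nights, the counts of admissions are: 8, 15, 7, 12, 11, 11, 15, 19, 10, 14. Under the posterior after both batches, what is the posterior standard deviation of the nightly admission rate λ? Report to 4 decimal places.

0.8874

With a Gamma(shape α, rate β) prior, the Poisson likelihood is conjugate: the posterior is Gamma(α + ΣXᵢ, β + n).
Batch 1: sum of counts S = 83 over n = 6 nights.
After batch 1: Gamma(α+S, β+n) = Gamma(4.50+83, 0.31+6) = Gamma(87.50, 6.31).
Batch 2: sum of counts S = 122 over n = 10 nights.
After batch 2: Gamma(α+S, β+n) = Gamma(87.50+122, 6.31+10) = Gamma(209.50, 16.31).
SD = √α/β = √209.50/16.31 = 0.8874.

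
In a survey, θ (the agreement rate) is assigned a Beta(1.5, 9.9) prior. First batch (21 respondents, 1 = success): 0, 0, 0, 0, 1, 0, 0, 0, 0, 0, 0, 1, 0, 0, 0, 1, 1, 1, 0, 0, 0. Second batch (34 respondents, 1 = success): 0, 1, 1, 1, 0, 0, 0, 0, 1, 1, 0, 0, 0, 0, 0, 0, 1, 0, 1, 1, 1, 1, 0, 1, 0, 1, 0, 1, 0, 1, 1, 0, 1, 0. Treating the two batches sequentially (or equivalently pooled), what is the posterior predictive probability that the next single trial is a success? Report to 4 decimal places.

The Beta prior is conjugate to a Binomial/Bernoulli likelihood; the update adds successes to α and failures to β.
After batch 1: Beta(1.5+5, 9.9+16) = Beta(6.5, 25.9).
After batch 2: Beta(6.5+16, 25.9+18) = Beta(22.5, 43.9).
For a single future Bernoulli trial, P(success | data) = α/(α+β) = 0.3389.

0.3389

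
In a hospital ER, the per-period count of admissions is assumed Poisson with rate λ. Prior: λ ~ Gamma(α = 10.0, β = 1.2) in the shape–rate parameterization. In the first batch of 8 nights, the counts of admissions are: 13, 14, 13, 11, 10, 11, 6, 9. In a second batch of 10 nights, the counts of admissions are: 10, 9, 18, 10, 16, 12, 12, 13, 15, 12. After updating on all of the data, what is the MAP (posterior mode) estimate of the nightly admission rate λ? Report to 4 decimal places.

11.6146

With a Gamma(shape α, rate β) prior, the Poisson likelihood is conjugate: the posterior is Gamma(α + ΣXᵢ, β + n).
Batch 1: sum of counts S = 87 over n = 8 nights.
After batch 1: Gamma(α+S, β+n) = Gamma(10.0+87, 1.2+8) = Gamma(97.0, 9.2).
Batch 2: sum of counts S = 127 over n = 10 nights.
After batch 2: Gamma(α+S, β+n) = Gamma(97.0+127, 9.2+10) = Gamma(224.0, 19.2).
Mode of Gamma(α,β) for α≥1 is (α−1)/β = 223.0/19.2 = 11.6146.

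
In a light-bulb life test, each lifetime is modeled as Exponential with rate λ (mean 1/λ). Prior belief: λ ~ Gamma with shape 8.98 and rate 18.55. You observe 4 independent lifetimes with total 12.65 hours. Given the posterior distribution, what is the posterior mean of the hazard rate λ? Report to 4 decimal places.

With a Gamma(shape α, rate β) prior on the exponential rate λ, the posterior after n observations with total T = Σxᵢ is Gamma(α+n, β+T).
Posterior: Gamma(8.98+4, 18.55+12.65) = Gamma(12.98, 31.20).
Posterior mean of λ = α/β = 12.98/31.20 = 0.4160.

0.4160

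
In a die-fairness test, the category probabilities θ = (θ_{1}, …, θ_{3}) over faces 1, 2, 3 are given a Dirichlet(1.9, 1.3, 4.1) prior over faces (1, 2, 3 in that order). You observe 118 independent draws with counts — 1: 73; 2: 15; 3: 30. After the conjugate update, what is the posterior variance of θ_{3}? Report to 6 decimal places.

The Dirichlet prior is conjugate to the Multinomial likelihood: each posterior αⱼ = prior αⱼ + observed count nⱼ.
Posterior concentration: (74.9, 16.3, 34.1), total = 125.3.
Var[θ_j] = α_j(Σα−α_j)/((Σα)²(Σα+1)) = 34.1·91.2/(125.3²·126.3) = 0.001568.

0.001568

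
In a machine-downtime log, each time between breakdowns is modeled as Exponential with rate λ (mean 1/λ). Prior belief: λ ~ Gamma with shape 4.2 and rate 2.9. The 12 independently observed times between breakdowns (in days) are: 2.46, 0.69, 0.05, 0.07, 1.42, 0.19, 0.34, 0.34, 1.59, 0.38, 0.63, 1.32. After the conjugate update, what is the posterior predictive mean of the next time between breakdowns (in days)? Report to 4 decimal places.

With a Gamma(shape α, rate β) prior on the exponential rate λ, the posterior after n observations with total T = Σxᵢ is Gamma(α+n, β+T).
Sum of observations T = 9.48 days; n = 12.
Posterior: Gamma(4.2+12, 2.9+9.48) = Gamma(16.2, 12.38).
The predictive distribution for the next observation is Lomax; its mean is β/(α−1) = 12.38/15.2 = 0.8145.

0.8145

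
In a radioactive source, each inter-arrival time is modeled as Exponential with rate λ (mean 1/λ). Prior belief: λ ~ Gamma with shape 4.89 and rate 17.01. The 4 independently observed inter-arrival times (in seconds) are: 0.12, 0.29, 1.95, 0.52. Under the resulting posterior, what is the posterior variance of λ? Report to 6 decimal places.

With a Gamma(shape α, rate β) prior on the exponential rate λ, the posterior after n observations with total T = Σxᵢ is Gamma(α+n, β+T).
Sum of observations T = 2.88 seconds; n = 4.
Posterior: Gamma(4.89+4, 17.01+2.88) = Gamma(8.89, 19.89).
Var = α/β² = 0.022472.

0.022472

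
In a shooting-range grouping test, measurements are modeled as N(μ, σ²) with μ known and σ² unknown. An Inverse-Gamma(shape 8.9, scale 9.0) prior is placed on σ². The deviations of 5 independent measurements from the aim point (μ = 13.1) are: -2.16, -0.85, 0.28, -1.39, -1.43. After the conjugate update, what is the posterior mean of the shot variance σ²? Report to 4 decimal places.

With known mean μ and an Inverse-Gamma(α, β) prior on σ², the Normal likelihood is conjugate: posterior is Inv-Gamma(α + n/2, β + Σ(xᵢ−μ)²/2).
Σ(xᵢ−μ)² = (-2.16)² + (-0.85)² + (0.28)² + (-1.39)² + (-1.43)² = 9.4435.
Posterior: Inv-Gamma(8.9 + 5/2, 9.0 + 9.4435/2) = Inv-Gamma(11.40, 13.72175).
E[σ²|data] = β/(α−1) = 13.72175/10.40 = 1.3194.

1.3194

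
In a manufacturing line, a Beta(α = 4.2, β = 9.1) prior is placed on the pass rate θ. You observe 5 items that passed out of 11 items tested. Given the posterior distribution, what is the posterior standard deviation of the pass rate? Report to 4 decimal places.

0.0964

The Beta prior is conjugate to a Binomial/Bernoulli likelihood; the update adds successes to α and failures to β.
Posterior: Beta(α+k, β+n−k) = Beta(4.2+5, 9.1+6) = Beta(9.2, 15.1).
Var = αβ/((α+β)²(α+β+1)) = 9.2·15.1/(24.3²·25.3) = 0.00929890; SD = √0.00929890 = 0.0964.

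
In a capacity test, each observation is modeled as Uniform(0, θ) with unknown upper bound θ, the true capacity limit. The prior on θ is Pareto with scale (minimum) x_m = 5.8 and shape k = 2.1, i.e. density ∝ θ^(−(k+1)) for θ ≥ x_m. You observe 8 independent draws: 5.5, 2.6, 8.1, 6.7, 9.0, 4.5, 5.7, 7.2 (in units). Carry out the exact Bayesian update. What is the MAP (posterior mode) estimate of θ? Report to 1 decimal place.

9.0

A Pareto(scale x_m, shape k) prior on the upper bound θ of Uniform(0, θ) is conjugate: posterior is Pareto(max(x_m, max xᵢ), k + n).
Sample maximum = 9.0; prior scale x_m = 5.8 → posterior scale = max = 9.0.
Posterior shape = 2.1 + 8 = 10.1.
The Pareto density is decreasing on [x_m, ∞), so the mode is x_m = 9.0.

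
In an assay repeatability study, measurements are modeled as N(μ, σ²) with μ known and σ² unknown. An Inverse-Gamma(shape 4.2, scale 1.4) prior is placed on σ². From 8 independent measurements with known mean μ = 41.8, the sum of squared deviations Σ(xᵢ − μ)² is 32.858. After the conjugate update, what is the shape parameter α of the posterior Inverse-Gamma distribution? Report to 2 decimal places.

With known mean μ and an Inverse-Gamma(α, β) prior on σ², the Normal likelihood is conjugate: posterior is Inv-Gamma(α + n/2, β + Σ(xᵢ−μ)²/2).
Posterior: Inv-Gamma(4.2 + 8/2, 1.4 + 32.858/2) = Inv-Gamma(8.20, 17.8290).
Posterior α = 8.20.

8.20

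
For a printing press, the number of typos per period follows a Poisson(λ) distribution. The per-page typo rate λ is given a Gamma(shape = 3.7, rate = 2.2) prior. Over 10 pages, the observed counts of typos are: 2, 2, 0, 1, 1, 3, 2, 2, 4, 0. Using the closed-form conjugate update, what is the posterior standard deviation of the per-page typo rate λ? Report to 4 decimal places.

0.3729

With a Gamma(shape α, rate β) prior, the Poisson likelihood is conjugate: the posterior is Gamma(α + ΣXᵢ, β + n).
Sum of counts S = 17 over n = 10 pages.
Posterior: Gamma(α+S, β+n) = Gamma(3.7+17, 2.2+10) = Gamma(20.7, 12.2).
SD = √α/β = √20.7/12.2 = 0.3729.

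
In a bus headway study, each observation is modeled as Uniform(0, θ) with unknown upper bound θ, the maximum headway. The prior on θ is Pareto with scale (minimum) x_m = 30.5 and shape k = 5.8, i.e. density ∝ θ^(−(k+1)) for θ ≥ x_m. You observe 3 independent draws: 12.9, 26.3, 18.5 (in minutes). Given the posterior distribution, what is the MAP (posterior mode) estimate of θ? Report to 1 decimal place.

30.5

A Pareto(scale x_m, shape k) prior on the upper bound θ of Uniform(0, θ) is conjugate: posterior is Pareto(max(x_m, max xᵢ), k + n).
Sample maximum = 26.3; prior scale x_m = 30.5 → posterior scale = max = 30.5.
Posterior shape = 5.8 + 3 = 8.8.
The Pareto density is decreasing on [x_m, ∞), so the mode is x_m = 30.5.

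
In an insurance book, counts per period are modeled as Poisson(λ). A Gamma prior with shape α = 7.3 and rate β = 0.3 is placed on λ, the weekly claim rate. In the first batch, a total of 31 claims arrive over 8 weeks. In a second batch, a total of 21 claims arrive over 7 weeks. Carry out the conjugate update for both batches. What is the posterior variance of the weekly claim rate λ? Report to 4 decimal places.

0.2533

With a Gamma(shape α, rate β) prior, the Poisson likelihood is conjugate: the posterior is Gamma(α + ΣXᵢ, β + n).
After batch 1: Gamma(α+S, β+n) = Gamma(7.3+31, 0.3+8) = Gamma(38.3, 8.3).
After batch 2: Gamma(α+S, β+n) = Gamma(38.3+21, 8.3+7) = Gamma(59.3, 15.3).
Var = α/β² = 59.3/15.3² = 0.2533.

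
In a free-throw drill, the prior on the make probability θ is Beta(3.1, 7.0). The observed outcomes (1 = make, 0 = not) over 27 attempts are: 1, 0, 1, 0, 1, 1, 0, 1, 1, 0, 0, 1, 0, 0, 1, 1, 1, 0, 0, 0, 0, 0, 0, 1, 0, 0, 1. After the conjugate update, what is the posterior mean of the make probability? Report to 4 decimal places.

The Beta prior is conjugate to a Binomial/Bernoulli likelihood; the update adds successes to α and failures to β.
Posterior: Beta(α+k, β+n−k) = Beta(3.1+12, 7.0+15) = Beta(15.1, 22.0).
Posterior mean = α/(α+β) = 15.1/37.1 = 0.4070.

0.4070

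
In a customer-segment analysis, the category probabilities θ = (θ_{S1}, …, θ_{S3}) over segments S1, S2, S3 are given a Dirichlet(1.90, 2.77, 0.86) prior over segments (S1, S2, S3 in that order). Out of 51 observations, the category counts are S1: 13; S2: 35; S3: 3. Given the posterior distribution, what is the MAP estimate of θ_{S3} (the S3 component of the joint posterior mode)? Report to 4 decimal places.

The Dirichlet prior is conjugate to the Multinomial likelihood: each posterior αⱼ = prior αⱼ + observed count nⱼ.
Posterior concentration: (14.90, 37.77, 3.86), total = 56.53.
Joint mode component: (α_{S3}−1)/(Σα−K) = 2.86/53.53 = 0.0534.

0.0534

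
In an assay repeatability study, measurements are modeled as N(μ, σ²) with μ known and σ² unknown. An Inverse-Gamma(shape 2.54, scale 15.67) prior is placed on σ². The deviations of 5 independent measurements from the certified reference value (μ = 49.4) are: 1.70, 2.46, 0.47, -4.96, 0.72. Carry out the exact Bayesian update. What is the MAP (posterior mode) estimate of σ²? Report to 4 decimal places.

5.4323

With known mean μ and an Inverse-Gamma(α, β) prior on σ², the Normal likelihood is conjugate: posterior is Inv-Gamma(α + n/2, β + Σ(xᵢ−μ)²/2).
Σ(xᵢ−μ)² = (1.70)² + (2.46)² + (0.47)² + (-4.96)² + (0.72)² = 34.2825.
Posterior: Inv-Gamma(2.54 + 5/2, 15.67 + 34.2825/2) = Inv-Gamma(5.04, 32.81125).
Mode = β/(α+1) = 32.81125/6.04 = 5.4323.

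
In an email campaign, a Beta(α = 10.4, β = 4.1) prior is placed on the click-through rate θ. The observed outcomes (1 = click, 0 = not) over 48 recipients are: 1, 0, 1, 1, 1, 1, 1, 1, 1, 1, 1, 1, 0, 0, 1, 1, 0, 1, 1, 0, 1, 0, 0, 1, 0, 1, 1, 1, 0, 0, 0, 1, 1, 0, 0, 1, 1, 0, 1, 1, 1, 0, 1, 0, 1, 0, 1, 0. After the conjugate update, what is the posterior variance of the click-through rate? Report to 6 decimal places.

0.003599

The Beta prior is conjugate to a Binomial/Bernoulli likelihood; the update adds successes to α and failures to β.
Posterior: Beta(α+k, β+n−k) = Beta(10.4+30, 4.1+18) = Beta(40.4, 22.1).
Var = αβ/((α+β)²(α+β+1)) = 40.4·22.1/(62.5²·63.5) = 0.003599.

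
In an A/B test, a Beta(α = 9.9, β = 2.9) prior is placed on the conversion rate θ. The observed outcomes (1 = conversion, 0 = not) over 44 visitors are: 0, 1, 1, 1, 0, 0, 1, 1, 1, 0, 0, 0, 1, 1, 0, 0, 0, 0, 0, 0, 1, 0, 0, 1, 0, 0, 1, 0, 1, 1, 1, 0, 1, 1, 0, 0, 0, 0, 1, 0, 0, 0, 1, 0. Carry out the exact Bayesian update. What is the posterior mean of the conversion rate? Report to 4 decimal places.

The Beta prior is conjugate to a Binomial/Bernoulli likelihood; the update adds successes to α and failures to β.
Posterior: Beta(α+k, β+n−k) = Beta(9.9+18, 2.9+26) = Beta(27.9, 28.9).
Posterior mean = α/(α+β) = 27.9/56.8 = 0.4912.

0.4912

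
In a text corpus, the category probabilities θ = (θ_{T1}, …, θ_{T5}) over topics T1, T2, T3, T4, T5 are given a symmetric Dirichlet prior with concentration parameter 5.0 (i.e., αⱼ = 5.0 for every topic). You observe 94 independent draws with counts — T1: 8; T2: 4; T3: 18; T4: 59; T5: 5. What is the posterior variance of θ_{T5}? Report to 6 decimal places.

The Dirichlet prior is conjugate to the Multinomial likelihood: each posterior αⱼ = prior αⱼ + observed count nⱼ.
Posterior concentration: (13.0, 9.0, 23.0, 64.0, 10.0), total = 119.0.
Var[θ_j] = α_j(Σα−α_j)/((Σα)²(Σα+1)) = 10.0·109.0/(119.0²·120.0) = 0.000641.

0.000641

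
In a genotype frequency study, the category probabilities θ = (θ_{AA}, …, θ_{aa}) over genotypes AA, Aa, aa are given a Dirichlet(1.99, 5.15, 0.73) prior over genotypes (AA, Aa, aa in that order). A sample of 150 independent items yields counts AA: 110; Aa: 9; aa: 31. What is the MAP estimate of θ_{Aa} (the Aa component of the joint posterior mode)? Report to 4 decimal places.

0.0849

The Dirichlet prior is conjugate to the Multinomial likelihood: each posterior αⱼ = prior αⱼ + observed count nⱼ.
Posterior concentration: (111.99, 14.15, 31.73), total = 157.87.
Joint mode component: (α_{Aa}−1)/(Σα−K) = 13.15/154.87 = 0.0849.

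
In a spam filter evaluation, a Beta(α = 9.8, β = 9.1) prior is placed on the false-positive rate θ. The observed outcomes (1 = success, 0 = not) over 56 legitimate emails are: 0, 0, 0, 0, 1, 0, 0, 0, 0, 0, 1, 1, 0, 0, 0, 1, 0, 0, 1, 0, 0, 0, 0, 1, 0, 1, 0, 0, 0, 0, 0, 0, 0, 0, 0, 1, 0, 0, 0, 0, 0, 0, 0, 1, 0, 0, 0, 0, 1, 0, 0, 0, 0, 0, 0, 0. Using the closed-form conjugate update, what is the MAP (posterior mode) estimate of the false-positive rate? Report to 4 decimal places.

0.2579

The Beta prior is conjugate to a Binomial/Bernoulli likelihood; the update adds successes to α and failures to β.
Posterior: Beta(α+k, β+n−k) = Beta(9.8+10, 9.1+46) = Beta(19.8, 55.1).
Mode of Beta(a,b) for a,b>1 is (a−1)/(a+b−2) = 18.8/72.9 = 0.2579.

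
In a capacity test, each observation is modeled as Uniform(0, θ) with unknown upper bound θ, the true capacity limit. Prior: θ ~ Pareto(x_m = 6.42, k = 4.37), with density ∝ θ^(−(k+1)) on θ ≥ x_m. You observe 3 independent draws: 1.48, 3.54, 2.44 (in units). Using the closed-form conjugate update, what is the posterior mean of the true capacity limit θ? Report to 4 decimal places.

7.4278

A Pareto(scale x_m, shape k) prior on the upper bound θ of Uniform(0, θ) is conjugate: posterior is Pareto(max(x_m, max xᵢ), k + n).
Sample maximum = 3.54; prior scale x_m = 6.42 → posterior scale = max = 6.42.
Posterior shape = 4.37 + 3 = 7.37.
E[θ|data] = k·x_m/(k−1) = 7.37·6.42/6.37 = 7.4278.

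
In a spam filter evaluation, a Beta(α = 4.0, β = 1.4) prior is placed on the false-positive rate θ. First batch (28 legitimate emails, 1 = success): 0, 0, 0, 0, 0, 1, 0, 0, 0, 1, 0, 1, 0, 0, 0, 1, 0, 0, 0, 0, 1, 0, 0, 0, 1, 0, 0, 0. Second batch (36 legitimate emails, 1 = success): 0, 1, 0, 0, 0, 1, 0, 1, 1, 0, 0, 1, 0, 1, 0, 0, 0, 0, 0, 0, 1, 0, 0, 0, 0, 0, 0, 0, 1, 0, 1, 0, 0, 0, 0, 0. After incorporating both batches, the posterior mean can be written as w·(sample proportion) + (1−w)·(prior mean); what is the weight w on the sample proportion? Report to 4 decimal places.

0.9222

The Beta prior is conjugate to a Binomial/Bernoulli likelihood; the update adds successes to α and failures to β.
Total number of legitimate emails: n = 28 + 36 = 64.
Posterior mean = (α₀+k)/(α₀+β₀+n) = [n/(α₀+β₀+n)]·(k/n) + [(α₀+β₀)/(α₀+β₀+n)]·α₀/(α₀+β₀), so only n and the prior enter the weight.
The weight on the data is w = n/(α₀+β₀+n) = 64/(4.0+1.4+64) = 64/69.4 = 0.9222.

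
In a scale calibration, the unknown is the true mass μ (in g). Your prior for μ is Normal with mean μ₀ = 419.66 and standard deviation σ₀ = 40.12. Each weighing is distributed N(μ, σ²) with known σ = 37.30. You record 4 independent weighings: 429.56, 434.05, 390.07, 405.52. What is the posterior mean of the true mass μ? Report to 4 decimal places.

For Normal data with known variance σ², a Normal(μ₀, σ₀²) prior on μ is conjugate. Posterior precision = 1/σ₀² + n/σ²; posterior mean is the precision-weighted average of μ₀ and x̄.
Σxᵢ = 429.56 + 434.05 + 390.07 + 405.52 = 1659.2, so n·x̄ = 1659.2.
σ₀² = 40.12² = 1609.6144, σ² = 37.30² = 1391.29; σ² + n·σ₀² = 1391.29 + 4·1609.6144 = 7829.7476.
Posterior mean = (μ₀/σ₀² + n·x̄/σ²)/(1/σ₀² + n/σ²) = (σ²·μ₀ + σ₀²·n·x̄)/(σ² + n·σ₀²) = (1391.29·419.66 + 1609.6144·1659.2)/7829.7476 = 3254540.97388/7829.7476 = 415.6636.

415.6636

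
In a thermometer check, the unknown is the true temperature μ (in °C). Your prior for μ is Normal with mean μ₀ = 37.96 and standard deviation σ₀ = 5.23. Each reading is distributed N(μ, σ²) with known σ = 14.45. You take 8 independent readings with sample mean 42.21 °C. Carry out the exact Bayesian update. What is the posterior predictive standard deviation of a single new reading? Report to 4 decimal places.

14.9050

For Normal data with known variance σ², a Normal(μ₀, σ₀²) prior on μ is conjugate. Posterior precision = 1/σ₀² + n/σ²; posterior mean is the precision-weighted average of μ₀ and x̄.
σ₀² = 5.23² = 27.3529, σ² = 14.45² = 208.8025; σ² + n·σ₀² = 208.8025 + 8·27.3529 = 427.6257.
Posterior precision = 1/σ₀² + n/σ² = 1/27.3529 + 8/208.8025 = (σ² + n·σ₀²)/(σ₀²σ²) = 427.6257/(27.3529·208.8025); posterior variance σₙ² = σ₀²σ²/(σ² + n·σ₀²) = 27.3529·208.8025/427.6257 = 13.355965.
Predictive variance for one new observation = σₙ² + σ² = 27.3529·208.8025/427.6257 + 208.8025 = σ²·(σ₀² + 427.6257)/427.6257 = 208.8025·454.9786/427.6257 = 222.158465; SD = √(208.8025·454.9786/427.6257) = 14.9050.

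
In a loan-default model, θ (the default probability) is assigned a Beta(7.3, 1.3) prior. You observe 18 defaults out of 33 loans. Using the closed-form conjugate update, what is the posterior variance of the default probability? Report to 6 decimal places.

The Beta prior is conjugate to a Binomial/Bernoulli likelihood; the update adds successes to α and failures to β.
Posterior: Beta(α+k, β+n−k) = Beta(7.3+18, 1.3+15) = Beta(25.3, 16.3).
Var = αβ/((α+β)²(α+β+1)) = 25.3·16.3/(41.6²·42.6) = 0.005594.

0.005594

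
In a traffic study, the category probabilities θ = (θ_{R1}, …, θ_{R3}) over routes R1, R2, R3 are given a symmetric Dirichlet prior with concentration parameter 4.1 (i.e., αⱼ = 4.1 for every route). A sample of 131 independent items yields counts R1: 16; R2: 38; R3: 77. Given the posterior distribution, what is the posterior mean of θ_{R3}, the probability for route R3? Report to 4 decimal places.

The Dirichlet prior is conjugate to the Multinomial likelihood: each posterior αⱼ = prior αⱼ + observed count nⱼ.
Posterior concentration: (20.1, 42.1, 81.1), total = 143.3.
E[θ_{R3}|data] = α_{R3}/Σα = 81.1/143.3 = 0.5659.

0.5659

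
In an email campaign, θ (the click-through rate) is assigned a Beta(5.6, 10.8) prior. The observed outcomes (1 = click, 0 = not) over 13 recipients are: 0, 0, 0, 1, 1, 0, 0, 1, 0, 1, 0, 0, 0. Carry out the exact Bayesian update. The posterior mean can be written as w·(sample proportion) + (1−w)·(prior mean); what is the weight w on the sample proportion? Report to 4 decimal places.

The Beta prior is conjugate to a Binomial/Bernoulli likelihood; the update adds successes to α and failures to β.
Posterior mean = (α₀+k)/(α₀+β₀+n) = [n/(α₀+β₀+n)]·(k/n) + [(α₀+β₀)/(α₀+β₀+n)]·α₀/(α₀+β₀), so only n and the prior enter the weight.
The weight on the data is w = n/(α₀+β₀+n) = 13/(5.6+10.8+13) = 13/29.4 = 0.4422.

0.4422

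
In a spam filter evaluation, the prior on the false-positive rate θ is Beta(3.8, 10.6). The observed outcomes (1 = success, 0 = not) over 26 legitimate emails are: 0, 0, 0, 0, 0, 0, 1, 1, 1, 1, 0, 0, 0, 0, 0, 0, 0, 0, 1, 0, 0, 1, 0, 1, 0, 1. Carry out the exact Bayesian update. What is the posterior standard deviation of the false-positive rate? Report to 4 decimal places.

0.0707

The Beta prior is conjugate to a Binomial/Bernoulli likelihood; the update adds successes to α and failures to β.
Posterior: Beta(α+k, β+n−k) = Beta(3.8+8, 10.6+18) = Beta(11.8, 28.6).
Var = αβ/((α+β)²(α+β+1)) = 11.8·28.6/(40.4²·41.4) = 0.00499442; SD = √0.00499442 = 0.0707.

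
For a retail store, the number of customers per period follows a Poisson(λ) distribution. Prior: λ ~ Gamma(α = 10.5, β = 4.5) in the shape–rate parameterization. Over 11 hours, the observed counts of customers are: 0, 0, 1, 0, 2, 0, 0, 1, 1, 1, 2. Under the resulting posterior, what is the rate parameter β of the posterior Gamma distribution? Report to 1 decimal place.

With a Gamma(shape α, rate β) prior, the Poisson likelihood is conjugate: the posterior is Gamma(α + ΣXᵢ, β + n).
Sum of counts S = 8 over n = 11 hours.
Posterior: Gamma(α+S, β+n) = Gamma(10.5+8, 4.5+11) = Gamma(18.5, 15.5).
Posterior β = 15.5.

15.5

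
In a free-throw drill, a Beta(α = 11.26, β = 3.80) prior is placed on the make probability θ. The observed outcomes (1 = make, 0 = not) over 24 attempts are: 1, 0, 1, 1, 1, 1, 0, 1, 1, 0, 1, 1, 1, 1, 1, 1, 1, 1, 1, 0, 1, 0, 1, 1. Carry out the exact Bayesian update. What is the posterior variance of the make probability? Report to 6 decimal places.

The Beta prior is conjugate to a Binomial/Bernoulli likelihood; the update adds successes to α and failures to β.
Posterior: Beta(α+k, β+n−k) = Beta(11.26+19, 3.80+5) = Beta(30.26, 8.80).
Var = αβ/((α+β)²(α+β+1)) = 30.26·8.80/(39.06²·40.06) = 0.004357.

0.004357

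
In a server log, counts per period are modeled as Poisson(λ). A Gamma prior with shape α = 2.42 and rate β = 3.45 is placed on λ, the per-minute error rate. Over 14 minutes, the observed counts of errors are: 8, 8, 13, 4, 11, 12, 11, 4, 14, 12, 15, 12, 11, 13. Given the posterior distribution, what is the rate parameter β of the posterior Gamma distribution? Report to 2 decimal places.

With a Gamma(shape α, rate β) prior, the Poisson likelihood is conjugate: the posterior is Gamma(α + ΣXᵢ, β + n).
Sum of counts S = 148 over n = 14 minutes.
Posterior: Gamma(α+S, β+n) = Gamma(2.42+148, 3.45+14) = Gamma(150.42, 17.45).
Posterior β = 17.45.

17.45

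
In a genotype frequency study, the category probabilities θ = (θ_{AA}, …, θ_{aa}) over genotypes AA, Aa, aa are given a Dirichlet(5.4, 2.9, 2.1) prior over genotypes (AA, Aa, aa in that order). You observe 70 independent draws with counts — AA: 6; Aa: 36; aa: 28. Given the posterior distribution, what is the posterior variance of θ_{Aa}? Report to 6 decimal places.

0.003068

The Dirichlet prior is conjugate to the Multinomial likelihood: each posterior αⱼ = prior αⱼ + observed count nⱼ.
Posterior concentration: (11.4, 38.9, 30.1), total = 80.4.
Var[θ_j] = α_j(Σα−α_j)/((Σα)²(Σα+1)) = 38.9·41.5/(80.4²·81.4) = 0.003068.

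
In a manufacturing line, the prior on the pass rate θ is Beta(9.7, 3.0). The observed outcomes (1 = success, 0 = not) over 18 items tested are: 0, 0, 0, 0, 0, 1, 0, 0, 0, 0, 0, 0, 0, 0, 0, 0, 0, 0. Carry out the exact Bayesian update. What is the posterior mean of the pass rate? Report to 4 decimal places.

0.3485

The Beta prior is conjugate to a Binomial/Bernoulli likelihood; the update adds successes to α and failures to β.
Posterior: Beta(α+k, β+n−k) = Beta(9.7+1, 3.0+17) = Beta(10.7, 20.0).
Posterior mean = α/(α+β) = 10.7/30.7 = 0.3485.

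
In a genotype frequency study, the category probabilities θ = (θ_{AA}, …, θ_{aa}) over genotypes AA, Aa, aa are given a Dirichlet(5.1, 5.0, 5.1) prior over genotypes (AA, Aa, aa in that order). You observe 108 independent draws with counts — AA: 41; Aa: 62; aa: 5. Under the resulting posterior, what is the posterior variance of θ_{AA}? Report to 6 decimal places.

0.001885

The Dirichlet prior is conjugate to the Multinomial likelihood: each posterior αⱼ = prior αⱼ + observed count nⱼ.
Posterior concentration: (46.1, 67.0, 10.1), total = 123.2.
Var[θ_j] = α_j(Σα−α_j)/((Σα)²(Σα+1)) = 46.1·77.1/(123.2²·124.2) = 0.001885.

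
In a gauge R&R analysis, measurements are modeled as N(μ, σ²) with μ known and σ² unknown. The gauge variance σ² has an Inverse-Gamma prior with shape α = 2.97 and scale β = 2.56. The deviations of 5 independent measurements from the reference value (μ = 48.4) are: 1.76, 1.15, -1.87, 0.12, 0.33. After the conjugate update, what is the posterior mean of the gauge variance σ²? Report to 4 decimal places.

1.4721

With known mean μ and an Inverse-Gamma(α, β) prior on σ², the Normal likelihood is conjugate: posterior is Inv-Gamma(α + n/2, β + Σ(xᵢ−μ)²/2).
Σ(xᵢ−μ)² = (1.76)² + (1.15)² + (-1.87)² + (0.12)² + (0.33)² = 8.0403.
Posterior: Inv-Gamma(2.97 + 5/2, 2.56 + 8.0403/2) = Inv-Gamma(5.47, 6.58015).
E[σ²|data] = β/(α−1) = 6.58015/4.47 = 1.4721.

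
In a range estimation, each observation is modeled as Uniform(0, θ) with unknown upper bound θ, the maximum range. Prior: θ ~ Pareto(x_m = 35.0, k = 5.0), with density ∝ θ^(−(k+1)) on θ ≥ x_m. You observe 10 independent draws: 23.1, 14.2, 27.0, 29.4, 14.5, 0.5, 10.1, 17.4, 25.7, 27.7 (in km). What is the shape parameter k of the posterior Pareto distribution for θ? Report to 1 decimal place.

A Pareto(scale x_m, shape k) prior on the upper bound θ of Uniform(0, θ) is conjugate: posterior is Pareto(max(x_m, max xᵢ), k + n).
Sample maximum = 29.4; prior scale x_m = 35.0 → posterior scale = max = 35.0.
Posterior shape = 5.0 + 10 = 15.0.
Posterior shape k = 15.0.

15.0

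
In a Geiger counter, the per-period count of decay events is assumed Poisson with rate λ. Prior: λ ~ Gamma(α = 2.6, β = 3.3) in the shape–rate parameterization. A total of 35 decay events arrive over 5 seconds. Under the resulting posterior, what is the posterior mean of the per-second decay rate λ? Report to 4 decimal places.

4.5301

With a Gamma(shape α, rate β) prior, the Poisson likelihood is conjugate: the posterior is Gamma(α + ΣXᵢ, β + n).
Posterior: Gamma(α+S, β+n) = Gamma(2.6+35, 3.3+5) = Gamma(37.6, 8.3).
Posterior mean = α/β = 37.6/8.3 = 4.5301.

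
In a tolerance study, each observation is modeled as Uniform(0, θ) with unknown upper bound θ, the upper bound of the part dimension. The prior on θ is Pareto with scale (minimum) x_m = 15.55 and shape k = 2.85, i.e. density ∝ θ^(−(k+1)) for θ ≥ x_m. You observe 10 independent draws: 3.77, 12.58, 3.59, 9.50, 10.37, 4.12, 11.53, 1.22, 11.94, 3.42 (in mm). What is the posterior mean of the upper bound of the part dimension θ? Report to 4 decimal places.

16.8622

A Pareto(scale x_m, shape k) prior on the upper bound θ of Uniform(0, θ) is conjugate: posterior is Pareto(max(x_m, max xᵢ), k + n).
Sample maximum = 12.58; prior scale x_m = 15.55 → posterior scale = max = 15.55.
Posterior shape = 2.85 + 10 = 12.85.
E[θ|data] = k·x_m/(k−1) = 12.85·15.55/11.85 = 16.8622.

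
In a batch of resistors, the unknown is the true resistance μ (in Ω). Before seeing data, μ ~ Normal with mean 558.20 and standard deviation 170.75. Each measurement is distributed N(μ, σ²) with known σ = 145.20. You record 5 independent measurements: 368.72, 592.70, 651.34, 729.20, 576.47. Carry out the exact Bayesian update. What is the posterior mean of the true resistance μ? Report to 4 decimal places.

For Normal data with known variance σ², a Normal(μ₀, σ₀²) prior on μ is conjugate. Posterior precision = 1/σ₀² + n/σ²; posterior mean is the precision-weighted average of μ₀ and x̄.
Σxᵢ = 368.72 + 592.70 + 651.34 + 729.20 + 576.47 = 2918.43, so n·x̄ = 2918.43.
σ₀² = 170.75² = 29155.5625, σ² = 145.20² = 21083.04; σ² + n·σ₀² = 21083.04 + 5·29155.5625 = 166860.8525.
Posterior mean = (μ₀/σ₀² + n·x̄/σ²)/(1/σ₀² + n/σ²) = (σ²·μ₀ + σ₀²·n·x̄)/(σ² + n·σ₀²) = (21083.04·558.20 + 29155.5625·2918.43)/166860.8525 = 96857021.194875/166860.8525 = 580.4658.

580.4658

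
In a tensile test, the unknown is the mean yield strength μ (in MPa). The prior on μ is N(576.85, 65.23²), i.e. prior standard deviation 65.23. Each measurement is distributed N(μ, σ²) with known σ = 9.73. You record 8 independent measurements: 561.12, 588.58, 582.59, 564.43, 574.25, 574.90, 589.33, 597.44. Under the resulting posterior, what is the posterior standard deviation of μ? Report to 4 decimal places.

3.4353

For Normal data with known variance σ², a Normal(μ₀, σ₀²) prior on μ is conjugate. Posterior precision = 1/σ₀² + n/σ²; posterior mean is the precision-weighted average of μ₀ and x̄.
σ₀² = 65.23² = 4254.9529, σ² = 9.73² = 94.6729; σ² + n·σ₀² = 94.6729 + 8·4254.9529 = 34134.2961.
Posterior precision = 1/σ₀² + n/σ² = 1/4254.9529 + 8/94.6729 = (σ² + n·σ₀²)/(σ₀²σ²) = 34134.2961/(4254.9529·94.6729); posterior variance σₙ² = σ₀²σ²/(σ² + n·σ₀²) = 4254.9529·94.6729/34134.2961 = 11.801290.
Posterior SD = √σₙ² = √(4254.9529·94.6729/34134.2961) = 3.4353.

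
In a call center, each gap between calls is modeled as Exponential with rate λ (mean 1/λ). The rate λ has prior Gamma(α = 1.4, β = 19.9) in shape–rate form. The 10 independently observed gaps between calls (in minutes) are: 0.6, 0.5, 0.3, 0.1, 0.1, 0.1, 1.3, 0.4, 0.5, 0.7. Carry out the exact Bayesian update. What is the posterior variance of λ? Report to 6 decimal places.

0.018992

With a Gamma(shape α, rate β) prior on the exponential rate λ, the posterior after n observations with total T = Σxᵢ is Gamma(α+n, β+T).
Sum of observations T = 4.6 minutes; n = 10.
Posterior: Gamma(1.4+10, 19.9+4.6) = Gamma(11.4, 24.5).
Var = α/β² = 0.018992.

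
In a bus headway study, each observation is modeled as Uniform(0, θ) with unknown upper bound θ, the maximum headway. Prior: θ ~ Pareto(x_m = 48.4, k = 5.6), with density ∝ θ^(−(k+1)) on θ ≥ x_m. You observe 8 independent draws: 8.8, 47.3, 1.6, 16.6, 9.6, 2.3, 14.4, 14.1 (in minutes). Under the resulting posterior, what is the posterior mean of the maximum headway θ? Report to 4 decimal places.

52.2413

A Pareto(scale x_m, shape k) prior on the upper bound θ of Uniform(0, θ) is conjugate: posterior is Pareto(max(x_m, max xᵢ), k + n).
Sample maximum = 47.3; prior scale x_m = 48.4 → posterior scale = max = 48.4.
Posterior shape = 5.6 + 8 = 13.6.
E[θ|data] = k·x_m/(k−1) = 13.6·48.4/12.6 = 52.2413.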